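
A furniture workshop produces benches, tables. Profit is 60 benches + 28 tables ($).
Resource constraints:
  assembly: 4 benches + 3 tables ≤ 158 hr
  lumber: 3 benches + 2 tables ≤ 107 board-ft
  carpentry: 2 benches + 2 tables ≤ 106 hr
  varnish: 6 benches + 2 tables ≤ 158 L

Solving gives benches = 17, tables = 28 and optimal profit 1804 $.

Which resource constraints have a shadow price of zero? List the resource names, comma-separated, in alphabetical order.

assembly, carpentry

assembly: 152/158 (slack 6)
lumber: 107/107 (binding)
carpentry: 90/106 (slack 16)
varnish: 158/158 (binding)
By complementary slackness, a constraint with positive slack has shadow price 0 → assembly, carpentry.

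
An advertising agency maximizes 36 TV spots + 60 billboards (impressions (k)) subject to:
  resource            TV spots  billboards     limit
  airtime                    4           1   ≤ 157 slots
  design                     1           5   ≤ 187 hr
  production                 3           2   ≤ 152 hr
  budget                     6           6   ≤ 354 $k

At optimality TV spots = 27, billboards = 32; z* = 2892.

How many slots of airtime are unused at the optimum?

17

airtime used = 4·27 + 1·32 = 140; slack = 157 − 140 = 17.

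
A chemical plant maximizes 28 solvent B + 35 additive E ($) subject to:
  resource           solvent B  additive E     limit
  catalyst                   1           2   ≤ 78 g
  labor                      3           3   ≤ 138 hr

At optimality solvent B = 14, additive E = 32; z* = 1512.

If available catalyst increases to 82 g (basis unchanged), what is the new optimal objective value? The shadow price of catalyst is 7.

1540

Δb = 4, so new z* = 1512 + (7)·(4) = 1512 + 28 = 1540.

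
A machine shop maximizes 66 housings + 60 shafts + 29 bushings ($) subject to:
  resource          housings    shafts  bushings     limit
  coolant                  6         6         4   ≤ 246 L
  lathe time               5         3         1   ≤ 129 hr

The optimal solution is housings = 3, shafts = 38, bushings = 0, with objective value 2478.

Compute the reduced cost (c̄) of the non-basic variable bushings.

-8

Check each constraint at x*: coolant 246/246 (tight); lathe time 129/129 (tight).
From A_Bᵀ y = c: 6·y_coolant + 5·y_lathe time = 66; 6·y_coolant + 3·y_lathe time = 60.
This yields shadow prices y_coolant = 8.5, y_lathe time = 3.
Reduced cost of bushings: c₃ − yᵀa₃ = 29 − (8.5·4 + 3·1) = 29 − 37 = -8.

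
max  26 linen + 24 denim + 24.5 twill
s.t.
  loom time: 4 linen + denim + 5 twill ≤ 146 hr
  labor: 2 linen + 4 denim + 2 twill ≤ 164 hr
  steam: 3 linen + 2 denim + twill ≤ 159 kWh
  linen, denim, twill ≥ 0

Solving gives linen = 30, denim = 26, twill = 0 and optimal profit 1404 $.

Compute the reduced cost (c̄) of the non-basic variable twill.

Check each constraint at x*: loom time 146/146 (tight); labor 164/164 (tight); steam 142/159 (slack 17).
By complementary slackness, y = 0 for the non-binding constraint.
Dual feasibility on the basic columns requires 4·y_loom time + 2·y_labor = 26, 1·y_loom time + 4·y_labor = 24.
→ y_loom time = 4 and y_labor = 5.
Reduced cost of twill: c₃ − yᵀa₃ = 24.5 − (4·5 + 5·2) = 24.5 − 30 = -5.5.

-5.5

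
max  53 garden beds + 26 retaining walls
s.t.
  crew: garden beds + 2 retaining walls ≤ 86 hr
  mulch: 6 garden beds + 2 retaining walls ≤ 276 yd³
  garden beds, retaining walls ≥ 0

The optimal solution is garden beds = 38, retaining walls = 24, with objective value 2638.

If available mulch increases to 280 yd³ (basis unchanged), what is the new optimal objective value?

2670

Both crew and mulch are binding at x*.
The binding rows give the dual system: 1·y_crew + 6·y_mulch = 53 and 2·y_crew + 2·y_mulch = 26.
→ y_crew = 5 and y_mulch = 8.
Δz = y_mulch·Δb = 8 × (4) = 32, so new z* = 2638 + 32 = 2670.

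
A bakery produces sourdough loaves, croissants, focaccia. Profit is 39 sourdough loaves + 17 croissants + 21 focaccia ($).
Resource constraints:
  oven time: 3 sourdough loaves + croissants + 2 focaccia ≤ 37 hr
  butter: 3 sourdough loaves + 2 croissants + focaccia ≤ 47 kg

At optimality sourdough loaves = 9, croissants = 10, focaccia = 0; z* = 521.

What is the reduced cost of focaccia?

-1

Both oven time and butter are binding at x*.
The binding rows give the dual system: 3·y_oven time + 3·y_butter = 39 and 1·y_oven time + 2·y_butter = 17.
This yields shadow prices y_oven time = 9, y_butter = 4.
Reduced cost of focaccia: c₃ − yᵀa₃ = 21 − (9·2 + 4·1) = 21 − 22 = -1.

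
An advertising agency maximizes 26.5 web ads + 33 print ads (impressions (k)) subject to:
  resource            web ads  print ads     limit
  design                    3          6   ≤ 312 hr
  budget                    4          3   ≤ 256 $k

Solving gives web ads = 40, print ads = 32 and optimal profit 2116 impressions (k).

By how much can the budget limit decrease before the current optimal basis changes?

100

Binding constraints: design, budget. The basis is B = [[3,6],[4,3]] with det -15.
Per unit decrease in budget, x* moves by d = (-0.4, 0.2).
The basis stays optimal until web ads reaches 0; allowable decrease = 100 $k.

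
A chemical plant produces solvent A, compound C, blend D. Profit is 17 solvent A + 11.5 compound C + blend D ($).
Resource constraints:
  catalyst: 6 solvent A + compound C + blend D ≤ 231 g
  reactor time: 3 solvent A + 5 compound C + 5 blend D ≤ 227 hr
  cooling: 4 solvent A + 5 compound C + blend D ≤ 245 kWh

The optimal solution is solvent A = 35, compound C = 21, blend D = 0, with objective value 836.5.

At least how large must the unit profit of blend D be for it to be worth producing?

At the optimum: catalyst uses 231 of 231 (binding); reactor time uses 210 of 227 (slack = 17); cooling uses 245 of 245 (binding).
Since reactor time is not tight, its dual is 0.
From A_Bᵀ y = c: 6·y_catalyst + 4·y_cooling = 17; 1·y_catalyst + 5·y_cooling = 11.5.
Solving: y_catalyst = 1.5, y_cooling = 2.
blend D enters the basis when its profit ≥ yᵀa₃ = 1.5·1 + 2·1 = 3.5.

3.5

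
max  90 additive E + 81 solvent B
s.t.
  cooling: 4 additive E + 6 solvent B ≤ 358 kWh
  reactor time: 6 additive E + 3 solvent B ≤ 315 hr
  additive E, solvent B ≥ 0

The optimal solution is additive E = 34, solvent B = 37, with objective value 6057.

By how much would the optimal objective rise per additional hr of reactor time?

Check each constraint at x*: cooling 358/358 (tight); reactor time 315/315 (tight).
Dual feasibility on the basic columns requires 4·y_cooling + 6·y_reactor time = 90, 6·y_cooling + 3·y_reactor time = 81.
→ y_cooling = 9 and y_reactor time = 9.
Shadow price of reactor time = 9.

9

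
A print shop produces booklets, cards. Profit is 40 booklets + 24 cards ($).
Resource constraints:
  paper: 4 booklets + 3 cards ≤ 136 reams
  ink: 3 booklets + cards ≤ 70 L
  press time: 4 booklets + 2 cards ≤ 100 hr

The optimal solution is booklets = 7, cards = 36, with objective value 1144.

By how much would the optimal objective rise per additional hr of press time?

6

At the optimum: paper uses 136 of 136 (binding); ink uses 57 of 70 (slack = 13); press time uses 100 of 100 (binding).
By complementary slackness, y = 0 for the non-binding constraint.
The binding rows give the dual system: 4·y_paper + 4·y_press time = 40 and 3·y_paper + 2·y_press time = 24.
→ y_paper = 4 and y_press time = 6.
Shadow price of press time = 6.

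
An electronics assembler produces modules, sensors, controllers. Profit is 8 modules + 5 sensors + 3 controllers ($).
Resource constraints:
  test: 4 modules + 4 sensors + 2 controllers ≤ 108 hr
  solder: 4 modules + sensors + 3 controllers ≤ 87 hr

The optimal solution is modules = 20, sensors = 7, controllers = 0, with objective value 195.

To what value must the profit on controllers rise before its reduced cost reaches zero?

Check each constraint at x*: test 108/108 (tight); solder 87/87 (tight).
The binding rows give the dual system: 4·y_test + 4·y_solder = 8 and 4·y_test + 1·y_solder = 5.
This yields shadow prices y_test = 1, y_solder = 1.
controllers enters the basis when its profit ≥ yᵀa₃ = 1·2 + 1·3 = 5.

5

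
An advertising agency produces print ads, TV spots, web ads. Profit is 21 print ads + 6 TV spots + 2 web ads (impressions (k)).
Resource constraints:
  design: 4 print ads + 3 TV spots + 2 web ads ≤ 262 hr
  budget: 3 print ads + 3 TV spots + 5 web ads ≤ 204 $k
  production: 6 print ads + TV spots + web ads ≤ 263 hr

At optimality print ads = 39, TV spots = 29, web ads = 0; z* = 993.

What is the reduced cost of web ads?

At the optimum: design uses 243 of 262 (slack = 19); budget uses 204 of 204 (binding); production uses 263 of 263 (binding).
Slack constraints have shadow price 0 (complementary slackness).
Dual feasibility on the basic columns requires 3·y_budget + 6·y_production = 21, 3·y_budget + 1·y_production = 6.
Solving: y_budget = 1, y_production = 3.
Reduced cost of web ads: c₃ − yᵀa₃ = 2 − (1·5 + 3·1) = 2 − 8 = -6.

-6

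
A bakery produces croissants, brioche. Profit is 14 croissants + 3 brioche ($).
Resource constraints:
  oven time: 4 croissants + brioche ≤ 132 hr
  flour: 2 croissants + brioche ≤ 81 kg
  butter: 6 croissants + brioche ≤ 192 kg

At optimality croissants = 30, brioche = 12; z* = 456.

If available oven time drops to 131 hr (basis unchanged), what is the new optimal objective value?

Binding: oven time and butter. Non-binding: flour (9 unused).
Since flour is not tight, its dual is 0.
From A_Bᵀ y = c: 4·y_oven time + 6·y_butter = 14; 1·y_oven time + 1·y_butter = 3.
→ y_oven time = 2 and y_butter = 1.
Δz = y_oven time·Δb = 2 × (-1) = -2, so new z* = 456 − 2 = 454.

454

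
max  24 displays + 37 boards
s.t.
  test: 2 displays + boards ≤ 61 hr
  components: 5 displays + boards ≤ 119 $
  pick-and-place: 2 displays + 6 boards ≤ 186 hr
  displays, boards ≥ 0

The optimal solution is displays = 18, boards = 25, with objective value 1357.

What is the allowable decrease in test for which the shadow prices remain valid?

Binding constraints: test, pick-and-place. The basis is B = [[2,1],[2,6]] with det 10.
Per unit decrease in test, x* moves by d = (-0.6, 0.2).
The basis stays optimal until displays reaches 0; allowable decrease = 30 hr.

30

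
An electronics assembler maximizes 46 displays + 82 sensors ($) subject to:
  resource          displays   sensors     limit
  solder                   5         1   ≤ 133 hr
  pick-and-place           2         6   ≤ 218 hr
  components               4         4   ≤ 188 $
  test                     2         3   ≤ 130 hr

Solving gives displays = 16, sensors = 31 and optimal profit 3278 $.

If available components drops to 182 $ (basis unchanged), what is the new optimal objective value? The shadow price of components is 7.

3236

Δb = -6, so new z* = 3278 + (7)·(-6) = 3278 − 42 = 3236.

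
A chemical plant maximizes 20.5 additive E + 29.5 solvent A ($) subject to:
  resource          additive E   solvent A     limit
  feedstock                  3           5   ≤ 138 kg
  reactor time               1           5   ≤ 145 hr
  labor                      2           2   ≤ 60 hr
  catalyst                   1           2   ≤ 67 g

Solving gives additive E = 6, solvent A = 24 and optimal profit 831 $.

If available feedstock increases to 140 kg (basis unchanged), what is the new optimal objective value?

840

Binding: feedstock and labor. Non-binding: reactor time (19 unused), catalyst (13 unused).
Since reactor time, catalyst are not tight, their duals are 0.
From A_Bᵀ y = c: 3·y_feedstock + 2·y_labor = 20.5; 5·y_feedstock + 2·y_labor = 29.5.
This yields shadow prices y_feedstock = 4.5, y_labor = 3.5.
Δz = y_feedstock·Δb = 4.5 × (2) = 9, so new z* = 831 + 9 = 840.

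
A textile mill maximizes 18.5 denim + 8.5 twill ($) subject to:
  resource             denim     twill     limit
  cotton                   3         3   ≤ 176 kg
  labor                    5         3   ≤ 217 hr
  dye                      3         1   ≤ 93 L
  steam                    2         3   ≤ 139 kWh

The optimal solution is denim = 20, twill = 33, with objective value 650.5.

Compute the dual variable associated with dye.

5.5

At the optimum: cotton uses 159 of 176 (slack = 17); labor uses 199 of 217 (slack = 18); dye uses 93 of 93 (binding); steam uses 139 of 139 (binding).
Since cotton, labor are not tight, their duals are 0.
From A_Bᵀ y = c: 3·y_dye + 2·y_steam = 18.5; 1·y_dye + 3·y_steam = 8.5.
This yields shadow prices y_dye = 5.5, y_steam = 1.
Shadow price of dye = 5.5.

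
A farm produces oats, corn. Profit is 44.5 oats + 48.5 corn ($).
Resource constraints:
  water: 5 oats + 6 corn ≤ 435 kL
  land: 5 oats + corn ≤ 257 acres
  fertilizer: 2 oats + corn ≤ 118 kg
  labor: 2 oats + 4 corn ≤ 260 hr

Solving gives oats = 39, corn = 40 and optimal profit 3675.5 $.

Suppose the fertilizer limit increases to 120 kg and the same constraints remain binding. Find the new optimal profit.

3682.5

At the optimum: water uses 435 of 435 (binding); land uses 235 of 257 (slack = 22); fertilizer uses 118 of 118 (binding); labor uses 238 of 260 (slack = 22).
Since land, labor are not tight, their duals are 0.
The binding rows give the dual system: 5·y_water + 2·y_fertilizer = 44.5 and 6·y_water + 1·y_fertilizer = 48.5.
This yields shadow prices y_water = 7.5, y_fertilizer = 3.5.
Δz = y_fertilizer·Δb = 3.5 × (2) = 7, so new z* = 3675.5 + 7 = 3682.5.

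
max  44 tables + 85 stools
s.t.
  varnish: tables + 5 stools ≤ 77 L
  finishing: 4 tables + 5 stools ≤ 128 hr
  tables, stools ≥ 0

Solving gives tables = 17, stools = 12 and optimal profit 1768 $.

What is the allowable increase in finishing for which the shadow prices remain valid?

180

Binding constraints: varnish, finishing. The basis is B = [[1,5],[4,5]] with det -15.
Per unit increase in finishing, x* moves by d = (0.3333, -0.0667).
The basis stays optimal until stools reaches 0; allowable increase = 180 hr.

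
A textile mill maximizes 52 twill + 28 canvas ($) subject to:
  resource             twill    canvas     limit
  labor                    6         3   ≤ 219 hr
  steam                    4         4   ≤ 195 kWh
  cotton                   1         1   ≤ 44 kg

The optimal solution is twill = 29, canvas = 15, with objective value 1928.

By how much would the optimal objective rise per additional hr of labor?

8

Binding: labor and cotton. Non-binding: steam (19 unused).
By complementary slackness, y = 0 for the non-binding constraint.
From A_Bᵀ y = c: 6·y_labor + 1·y_cotton = 52; 3·y_labor + 1·y_cotton = 28.
This yields shadow prices y_labor = 8, y_cotton = 4.
Shadow price of labor = 8.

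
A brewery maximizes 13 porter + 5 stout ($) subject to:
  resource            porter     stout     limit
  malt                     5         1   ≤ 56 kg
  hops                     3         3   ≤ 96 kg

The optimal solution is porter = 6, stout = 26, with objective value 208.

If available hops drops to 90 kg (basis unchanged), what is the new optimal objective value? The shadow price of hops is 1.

202

Δb = -6, so new z* = 208 + (1)·(-6) = 208 − 6 = 202.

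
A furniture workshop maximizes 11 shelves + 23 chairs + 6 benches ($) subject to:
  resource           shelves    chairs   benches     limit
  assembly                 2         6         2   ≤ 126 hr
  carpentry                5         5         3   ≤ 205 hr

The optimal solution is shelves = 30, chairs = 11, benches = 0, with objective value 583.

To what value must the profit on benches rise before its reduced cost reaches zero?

9

Both assembly and carpentry are binding at x*.
The binding rows give the dual system: 2·y_assembly + 5·y_carpentry = 11 and 6·y_assembly + 5·y_carpentry = 23.
Solving: y_assembly = 3, y_carpentry = 1.
benches enters the basis when its profit ≥ yᵀa₃ = 3·2 + 1·3 = 9.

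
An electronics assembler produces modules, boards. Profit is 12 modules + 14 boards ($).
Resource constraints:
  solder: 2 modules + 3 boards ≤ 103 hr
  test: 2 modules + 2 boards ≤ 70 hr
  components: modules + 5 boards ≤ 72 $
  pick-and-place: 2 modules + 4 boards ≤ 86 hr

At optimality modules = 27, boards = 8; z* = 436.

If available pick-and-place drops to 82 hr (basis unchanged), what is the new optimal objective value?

At the optimum: solder uses 78 of 103 (slack = 25); test uses 70 of 70 (binding); components uses 67 of 72 (slack = 5); pick-and-place uses 86 of 86 (binding).
Slack constraints have shadow price 0 (complementary slackness).
The binding rows give the dual system: 2·y_test + 2·y_pick-and-place = 12 and 2·y_test + 4·y_pick-and-place = 14.
→ y_test = 5 and y_pick-and-place = 1.
Δz = y_pick-and-place·Δb = 1 × (-4) = -4, so new z* = 436 − 4 = 432.

432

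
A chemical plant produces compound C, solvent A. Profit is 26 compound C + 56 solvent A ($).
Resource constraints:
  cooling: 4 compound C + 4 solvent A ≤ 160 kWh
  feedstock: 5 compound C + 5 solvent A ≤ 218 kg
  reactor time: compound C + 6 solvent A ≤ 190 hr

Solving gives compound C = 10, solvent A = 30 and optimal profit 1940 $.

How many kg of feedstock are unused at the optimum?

18

feedstock used = 5·10 + 5·30 = 200; slack = 218 − 200 = 18.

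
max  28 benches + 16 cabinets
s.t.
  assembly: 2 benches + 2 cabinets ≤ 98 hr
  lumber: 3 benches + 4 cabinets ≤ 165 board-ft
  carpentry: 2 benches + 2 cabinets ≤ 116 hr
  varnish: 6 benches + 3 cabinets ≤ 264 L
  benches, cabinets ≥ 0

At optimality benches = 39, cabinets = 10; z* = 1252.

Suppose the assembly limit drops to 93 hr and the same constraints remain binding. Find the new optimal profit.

1242

At the optimum: assembly uses 98 of 98 (binding); lumber uses 157 of 165 (slack = 8); carpentry uses 98 of 116 (slack = 18); varnish uses 264 of 264 (binding).
By complementary slackness, y = 0 for the non-binding constraints.
The binding rows give the dual system: 2·y_assembly + 6·y_varnish = 28 and 2·y_assembly + 3·y_varnish = 16.
Solving: y_assembly = 2, y_varnish = 4.
Δz = y_assembly·Δb = 2 × (-5) = -10, so new z* = 1252 − 10 = 1242.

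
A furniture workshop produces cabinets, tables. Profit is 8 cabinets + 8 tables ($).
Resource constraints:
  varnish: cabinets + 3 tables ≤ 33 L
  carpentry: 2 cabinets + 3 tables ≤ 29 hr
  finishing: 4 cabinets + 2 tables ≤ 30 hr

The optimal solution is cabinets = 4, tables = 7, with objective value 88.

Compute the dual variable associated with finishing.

Binding: carpentry and finishing. Non-binding: varnish (8 unused).
Slack constraints have shadow price 0 (complementary slackness).
From A_Bᵀ y = c: 2·y_carpentry + 4·y_finishing = 8; 3·y_carpentry + 2·y_finishing = 8.
This yields shadow prices y_carpentry = 2, y_finishing = 1.
Shadow price of finishing = 1.

1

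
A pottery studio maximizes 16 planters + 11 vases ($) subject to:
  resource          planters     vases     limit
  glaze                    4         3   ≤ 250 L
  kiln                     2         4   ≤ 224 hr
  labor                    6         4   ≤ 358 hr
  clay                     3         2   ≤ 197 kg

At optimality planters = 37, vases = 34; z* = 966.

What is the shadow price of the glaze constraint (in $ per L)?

Check each constraint at x*: glaze 250/250 (tight); kiln 210/224 (slack 14); labor 358/358 (tight); clay 179/197 (slack 18).
Since kiln, clay are not tight, their duals are 0.
From A_Bᵀ y = c: 4·y_glaze + 6·y_labor = 16; 3·y_glaze + 4·y_labor = 11.
Solving: y_glaze = 1, y_labor = 2.
Shadow price of glaze = 1.

1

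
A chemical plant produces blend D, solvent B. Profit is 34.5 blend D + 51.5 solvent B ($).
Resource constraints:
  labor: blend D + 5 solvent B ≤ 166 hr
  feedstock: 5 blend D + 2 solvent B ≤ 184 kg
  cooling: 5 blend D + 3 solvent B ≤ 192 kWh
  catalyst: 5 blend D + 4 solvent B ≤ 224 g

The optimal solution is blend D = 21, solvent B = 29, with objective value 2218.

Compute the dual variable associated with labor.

7

Check each constraint at x*: labor 166/166 (tight); feedstock 163/184 (slack 21); cooling 192/192 (tight); catalyst 221/224 (slack 3).
By complementary slackness, y = 0 for the non-binding constraints.
From A_Bᵀ y = c: 1·y_labor + 5·y_cooling = 34.5; 5·y_labor + 3·y_cooling = 51.5.
Solving: y_labor = 7, y_cooling = 5.5.
Shadow price of labor = 7.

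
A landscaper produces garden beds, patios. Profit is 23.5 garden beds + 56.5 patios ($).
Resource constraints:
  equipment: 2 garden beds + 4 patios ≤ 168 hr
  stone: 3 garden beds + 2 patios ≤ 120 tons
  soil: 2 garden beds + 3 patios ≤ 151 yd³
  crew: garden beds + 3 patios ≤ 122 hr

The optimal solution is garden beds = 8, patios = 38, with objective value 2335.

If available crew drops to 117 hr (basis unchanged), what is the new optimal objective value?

Check each constraint at x*: equipment 168/168 (tight); stone 100/120 (slack 20); soil 130/151 (slack 21); crew 122/122 (tight).
Since stone, soil are not tight, their duals are 0.
Dual feasibility on the basic columns requires 2·y_equipment + 1·y_crew = 23.5, 4·y_equipment + 3·y_crew = 56.5.
This yields shadow prices y_equipment = 7, y_crew = 9.5.
Δz = y_crew·Δb = 9.5 × (-5) = -47.5, so new z* = 2335 − 47.5 = 2287.5.

2287.5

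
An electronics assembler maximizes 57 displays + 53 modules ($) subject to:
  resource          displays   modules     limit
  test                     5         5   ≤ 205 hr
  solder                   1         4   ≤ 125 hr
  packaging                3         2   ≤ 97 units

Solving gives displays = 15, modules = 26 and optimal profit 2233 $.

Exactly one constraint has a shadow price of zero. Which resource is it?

test: 205/205 (binding)
solder: 119/125 (slack 6)
packaging: 97/97 (binding)
By complementary slackness, a constraint with positive slack has shadow price 0 → solder.

solder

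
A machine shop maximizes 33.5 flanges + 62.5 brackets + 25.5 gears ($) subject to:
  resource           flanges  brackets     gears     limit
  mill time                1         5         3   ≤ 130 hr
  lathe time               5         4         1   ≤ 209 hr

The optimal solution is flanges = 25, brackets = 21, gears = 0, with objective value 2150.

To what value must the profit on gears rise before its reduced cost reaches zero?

Check each constraint at x*: mill time 130/130 (tight); lathe time 209/209 (tight).
From A_Bᵀ y = c: 1·y_mill time + 5·y_lathe time = 33.5; 5·y_mill time + 4·y_lathe time = 62.5.
→ y_mill time = 8.5 and y_lathe time = 5.
gears enters the basis when its profit ≥ yᵀa₃ = 8.5·3 + 5·1 = 30.5.

30.5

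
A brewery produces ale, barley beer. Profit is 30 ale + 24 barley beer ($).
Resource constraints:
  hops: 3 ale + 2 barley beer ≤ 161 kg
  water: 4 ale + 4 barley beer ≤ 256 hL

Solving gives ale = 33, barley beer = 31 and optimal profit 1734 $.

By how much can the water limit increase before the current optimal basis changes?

66

Binding constraints: hops, water. The basis is B = [[3,2],[4,4]] with det 4.
Per unit increase in water, x* moves by d = (-0.5, 0.75).
The basis stays optimal until ale reaches 0; allowable increase = 66 hL.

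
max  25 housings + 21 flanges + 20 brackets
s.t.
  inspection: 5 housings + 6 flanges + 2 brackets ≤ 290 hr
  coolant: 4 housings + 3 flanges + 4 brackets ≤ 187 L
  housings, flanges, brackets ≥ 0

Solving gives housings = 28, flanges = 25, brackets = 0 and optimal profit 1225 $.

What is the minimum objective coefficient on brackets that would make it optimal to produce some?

22

Both inspection and coolant are binding at x*.
From A_Bᵀ y = c: 5·y_inspection + 4·y_coolant = 25; 6·y_inspection + 3·y_coolant = 21.
This yields shadow prices y_inspection = 1, y_coolant = 5.
brackets enters the basis when its profit ≥ yᵀa₃ = 1·2 + 5·4 = 22.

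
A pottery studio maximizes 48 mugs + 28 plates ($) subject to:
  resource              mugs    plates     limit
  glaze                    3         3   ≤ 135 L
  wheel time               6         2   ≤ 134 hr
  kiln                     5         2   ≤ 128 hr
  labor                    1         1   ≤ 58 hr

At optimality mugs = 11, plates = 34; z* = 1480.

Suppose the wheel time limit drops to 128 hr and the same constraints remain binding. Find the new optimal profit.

Check each constraint at x*: glaze 135/135 (tight); wheel time 134/134 (tight); kiln 123/128 (slack 5); labor 45/58 (slack 13).
Since kiln, labor are not tight, their duals are 0.
The binding rows give the dual system: 3·y_glaze + 6·y_wheel time = 48 and 3·y_glaze + 2·y_wheel time = 28.
Solving: y_glaze = 6, y_wheel time = 5.
Δz = y_wheel time·Δb = 5 × (-6) = -30, so new z* = 1480 − 30 = 1450.

1450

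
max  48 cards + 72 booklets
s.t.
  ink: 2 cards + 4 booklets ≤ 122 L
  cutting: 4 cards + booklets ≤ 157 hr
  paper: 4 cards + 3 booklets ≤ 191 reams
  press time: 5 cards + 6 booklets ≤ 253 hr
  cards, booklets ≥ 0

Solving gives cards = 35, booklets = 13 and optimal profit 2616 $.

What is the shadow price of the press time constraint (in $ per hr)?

Check each constraint at x*: ink 122/122 (tight); cutting 153/157 (slack 4); paper 179/191 (slack 12); press time 253/253 (tight).
Slack constraints have shadow price 0 (complementary slackness).
Dual feasibility on the basic columns requires 2·y_ink + 5·y_press time = 48, 4·y_ink + 6·y_press time = 72.
Solving: y_ink = 9, y_press time = 6.
Shadow price of press time = 6.

6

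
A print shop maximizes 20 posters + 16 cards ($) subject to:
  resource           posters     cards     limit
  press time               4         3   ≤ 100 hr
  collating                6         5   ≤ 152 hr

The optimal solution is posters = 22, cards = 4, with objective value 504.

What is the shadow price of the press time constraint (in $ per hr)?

2

Check each constraint at x*: press time 100/100 (tight); collating 152/152 (tight).
Dual feasibility on the basic columns requires 4·y_press time + 6·y_collating = 20, 3·y_press time + 5·y_collating = 16.
Solving: y_press time = 2, y_collating = 2.
Shadow price of press time = 2.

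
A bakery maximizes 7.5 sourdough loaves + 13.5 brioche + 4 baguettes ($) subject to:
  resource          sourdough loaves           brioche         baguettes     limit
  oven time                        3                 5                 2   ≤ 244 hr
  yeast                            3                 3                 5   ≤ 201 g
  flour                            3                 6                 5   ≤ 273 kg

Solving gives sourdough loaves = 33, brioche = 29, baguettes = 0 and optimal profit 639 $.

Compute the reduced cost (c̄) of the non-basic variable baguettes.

At the optimum: oven time uses 244 of 244 (binding); yeast uses 186 of 201 (slack = 15); flour uses 273 of 273 (binding).
By complementary slackness, y = 0 for the non-binding constraint.
Dual feasibility on the basic columns requires 3·y_oven time + 3·y_flour = 7.5, 5·y_oven time + 6·y_flour = 13.5.
This yields shadow prices y_oven time = 1.5, y_flour = 1.
Reduced cost of baguettes: c₃ − yᵀa₃ = 4 − (1.5·2 + 1·5) = 4 − 8 = -4.

-4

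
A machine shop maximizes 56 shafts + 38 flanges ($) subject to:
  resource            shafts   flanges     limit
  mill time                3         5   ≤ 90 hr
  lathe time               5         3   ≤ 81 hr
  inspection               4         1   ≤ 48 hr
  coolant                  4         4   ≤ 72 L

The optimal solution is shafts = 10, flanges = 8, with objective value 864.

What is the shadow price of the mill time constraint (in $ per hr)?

Binding: inspection and coolant. Non-binding: mill time (20 unused), lathe time (7 unused).
Slack constraints have shadow price 0 (complementary slackness).
From A_Bᵀ y = c: 4·y_inspection + 4·y_coolant = 56; 1·y_inspection + 4·y_coolant = 38.
→ y_inspection = 6 and y_coolant = 8.
Shadow price of mill time = 0.

0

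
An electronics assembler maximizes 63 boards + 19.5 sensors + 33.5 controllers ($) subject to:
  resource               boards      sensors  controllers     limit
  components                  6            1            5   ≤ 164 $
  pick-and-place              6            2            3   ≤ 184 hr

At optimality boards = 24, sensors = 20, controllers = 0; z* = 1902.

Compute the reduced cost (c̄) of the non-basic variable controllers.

Check each constraint at x*: components 164/164 (tight); pick-and-place 184/184 (tight).
From A_Bᵀ y = c: 6·y_components + 6·y_pick-and-place = 63; 1·y_components + 2·y_pick-and-place = 19.5.
Solving: y_components = 1.5, y_pick-and-place = 9.
Reduced cost of controllers: c₃ − yᵀa₃ = 33.5 − (1.5·5 + 9·3) = 33.5 − 34.5 = -1.

-1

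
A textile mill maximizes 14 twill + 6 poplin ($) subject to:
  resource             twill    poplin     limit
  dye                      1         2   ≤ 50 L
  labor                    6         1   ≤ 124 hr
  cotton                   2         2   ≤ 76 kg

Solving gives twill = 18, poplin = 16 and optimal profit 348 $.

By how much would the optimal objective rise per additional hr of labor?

2

At the optimum: dye uses 50 of 50 (binding); labor uses 124 of 124 (binding); cotton uses 68 of 76 (slack = 8).
Slack constraints have shadow price 0 (complementary slackness).
The binding rows give the dual system: 1·y_dye + 6·y_labor = 14 and 2·y_dye + 1·y_labor = 6.
Solving: y_dye = 2, y_labor = 2.
Shadow price of labor = 2.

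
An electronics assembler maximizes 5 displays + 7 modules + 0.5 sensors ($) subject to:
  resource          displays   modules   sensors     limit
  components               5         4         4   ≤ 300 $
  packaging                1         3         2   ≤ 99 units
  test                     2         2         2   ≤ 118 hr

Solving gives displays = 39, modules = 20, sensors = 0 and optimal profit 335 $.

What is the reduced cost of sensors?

-5.5

At the optimum: components uses 275 of 300 (slack = 25); packaging uses 99 of 99 (binding); test uses 118 of 118 (binding).
Slack constraints have shadow price 0 (complementary slackness).
The binding rows give the dual system: 1·y_packaging + 2·y_test = 5 and 3·y_packaging + 2·y_test = 7.
→ y_packaging = 1 and y_test = 2.
Reduced cost of sensors: c₃ − yᵀa₃ = 0.5 − (1·2 + 2·2) = 0.5 − 6 = -5.5.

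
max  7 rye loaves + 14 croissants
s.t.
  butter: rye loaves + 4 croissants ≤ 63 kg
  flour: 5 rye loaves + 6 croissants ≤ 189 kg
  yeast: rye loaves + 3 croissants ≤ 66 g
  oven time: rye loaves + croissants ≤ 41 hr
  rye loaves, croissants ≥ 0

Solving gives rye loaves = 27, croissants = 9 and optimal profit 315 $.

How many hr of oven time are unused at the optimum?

5

oven time used = 1·27 + 1·9 = 36; slack = 41 − 36 = 5.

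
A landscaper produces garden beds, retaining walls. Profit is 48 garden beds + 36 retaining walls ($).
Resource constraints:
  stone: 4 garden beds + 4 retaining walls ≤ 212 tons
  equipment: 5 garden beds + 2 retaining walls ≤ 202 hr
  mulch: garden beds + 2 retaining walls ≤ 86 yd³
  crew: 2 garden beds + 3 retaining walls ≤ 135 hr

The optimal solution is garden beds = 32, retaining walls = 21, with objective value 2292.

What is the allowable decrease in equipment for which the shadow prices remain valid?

Binding constraints: stone, equipment. The basis is B = [[4,4],[5,2]] with det -12.
Per unit decrease in equipment, x* moves by d = (-0.3333, 0.3333).
The basis stays optimal until crew becomes binding; allowable decrease = 24 hr.

24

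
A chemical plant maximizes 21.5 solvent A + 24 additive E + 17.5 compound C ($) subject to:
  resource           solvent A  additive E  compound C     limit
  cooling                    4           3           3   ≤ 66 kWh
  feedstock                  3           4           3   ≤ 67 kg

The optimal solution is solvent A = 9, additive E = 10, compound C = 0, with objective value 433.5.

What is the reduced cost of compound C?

-2

Check each constraint at x*: cooling 66/66 (tight); feedstock 67/67 (tight).
From A_Bᵀ y = c: 4·y_cooling + 3·y_feedstock = 21.5; 3·y_cooling + 4·y_feedstock = 24.
Solving: y_cooling = 2, y_feedstock = 4.5.
Reduced cost of compound C: c₃ − yᵀa₃ = 17.5 − (2·3 + 4.5·3) = 17.5 − 19.5 = -2.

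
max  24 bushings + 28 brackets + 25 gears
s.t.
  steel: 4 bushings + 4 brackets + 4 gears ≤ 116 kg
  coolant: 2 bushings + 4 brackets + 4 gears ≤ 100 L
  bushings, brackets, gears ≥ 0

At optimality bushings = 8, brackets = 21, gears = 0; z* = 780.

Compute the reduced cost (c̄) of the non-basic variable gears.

-3

Check each constraint at x*: steel 116/116 (tight); coolant 100/100 (tight).
From A_Bᵀ y = c: 4·y_steel + 2·y_coolant = 24; 4·y_steel + 4·y_coolant = 28.
Solving: y_steel = 5, y_coolant = 2.
Reduced cost of gears: c₃ − yᵀa₃ = 25 − (5·4 + 2·4) = 25 − 28 = -3.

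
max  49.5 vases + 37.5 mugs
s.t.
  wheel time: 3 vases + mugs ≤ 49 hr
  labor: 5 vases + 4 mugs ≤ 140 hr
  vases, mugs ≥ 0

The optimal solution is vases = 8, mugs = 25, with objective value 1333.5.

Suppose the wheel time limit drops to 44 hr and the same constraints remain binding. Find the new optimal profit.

1326

Check each constraint at x*: wheel time 49/49 (tight); labor 140/140 (tight).
The binding rows give the dual system: 3·y_wheel time + 5·y_labor = 49.5 and 1·y_wheel time + 4·y_labor = 37.5.
→ y_wheel time = 1.5 and y_labor = 9.
Δz = y_wheel time·Δb = 1.5 × (-5) = -7.5, so new z* = 1333.5 − 7.5 = 1326.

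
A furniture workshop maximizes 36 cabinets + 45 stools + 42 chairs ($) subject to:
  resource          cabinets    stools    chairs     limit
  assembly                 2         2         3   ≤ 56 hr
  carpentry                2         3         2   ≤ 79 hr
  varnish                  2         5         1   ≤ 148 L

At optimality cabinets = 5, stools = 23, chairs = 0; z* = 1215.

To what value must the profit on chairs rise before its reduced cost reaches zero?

45

Check each constraint at x*: assembly 56/56 (tight); carpentry 79/79 (tight); varnish 125/148 (slack 23).
By complementary slackness, y = 0 for the non-binding constraint.
Dual feasibility on the basic columns requires 2·y_assembly + 2·y_carpentry = 36, 2·y_assembly + 3·y_carpentry = 45.
This yields shadow prices y_assembly = 9, y_carpentry = 9.
chairs enters the basis when its profit ≥ yᵀa₃ = 9·3 + 9·2 = 45.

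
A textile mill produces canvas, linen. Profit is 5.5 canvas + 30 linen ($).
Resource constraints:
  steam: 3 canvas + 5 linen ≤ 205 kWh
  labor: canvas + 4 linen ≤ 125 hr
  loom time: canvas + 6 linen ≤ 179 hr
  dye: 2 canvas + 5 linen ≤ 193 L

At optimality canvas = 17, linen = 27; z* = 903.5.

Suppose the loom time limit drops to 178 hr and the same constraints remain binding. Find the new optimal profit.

899.5

At the optimum: steam uses 186 of 205 (slack = 19); labor uses 125 of 125 (binding); loom time uses 179 of 179 (binding); dye uses 169 of 193 (slack = 24).
By complementary slackness, y = 0 for the non-binding constraints.
From A_Bᵀ y = c: 1·y_labor + 1·y_loom time = 5.5; 4·y_labor + 6·y_loom time = 30.
Solving: y_labor = 1.5, y_loom time = 4.
Δz = y_loom time·Δb = 4 × (-1) = -4, so new z* = 903.5 − 4 = 899.5.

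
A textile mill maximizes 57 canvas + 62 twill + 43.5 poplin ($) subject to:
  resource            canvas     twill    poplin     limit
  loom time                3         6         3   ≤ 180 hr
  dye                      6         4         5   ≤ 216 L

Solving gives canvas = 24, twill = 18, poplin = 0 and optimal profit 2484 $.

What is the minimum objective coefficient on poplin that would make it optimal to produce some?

50.5

At the optimum: loom time uses 180 of 180 (binding); dye uses 216 of 216 (binding).
From A_Bᵀ y = c: 3·y_loom time + 6·y_dye = 57; 6·y_loom time + 4·y_dye = 62.
→ y_loom time = 6 and y_dye = 6.5.
poplin enters the basis when its profit ≥ yᵀa₃ = 6·3 + 6.5·5 = 50.5.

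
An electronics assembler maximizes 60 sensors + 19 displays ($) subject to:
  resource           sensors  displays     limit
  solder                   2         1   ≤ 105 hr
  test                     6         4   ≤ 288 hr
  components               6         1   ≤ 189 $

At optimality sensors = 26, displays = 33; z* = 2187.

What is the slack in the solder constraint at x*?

solder used = 2·26 + 1·33 = 85; slack = 105 − 85 = 20.

20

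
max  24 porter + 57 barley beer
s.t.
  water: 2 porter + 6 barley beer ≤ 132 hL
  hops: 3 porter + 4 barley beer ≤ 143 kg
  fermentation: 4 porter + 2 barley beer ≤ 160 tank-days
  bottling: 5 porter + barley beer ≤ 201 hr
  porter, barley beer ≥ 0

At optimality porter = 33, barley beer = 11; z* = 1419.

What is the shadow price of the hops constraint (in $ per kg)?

Binding: water and hops. Non-binding: fermentation (6 unused), bottling (25 unused).
By complementary slackness, y = 0 for the non-binding constraints.
The binding rows give the dual system: 2·y_water + 3·y_hops = 24 and 6·y_water + 4·y_hops = 57.
→ y_water = 7.5 and y_hops = 3.
Shadow price of hops = 3.

3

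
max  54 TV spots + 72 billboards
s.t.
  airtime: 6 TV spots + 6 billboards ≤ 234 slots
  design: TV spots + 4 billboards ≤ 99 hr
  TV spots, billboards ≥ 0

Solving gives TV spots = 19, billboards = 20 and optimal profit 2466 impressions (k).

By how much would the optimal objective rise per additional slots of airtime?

8

Both airtime and design are binding at x*.
The binding rows give the dual system: 6·y_airtime + 1·y_design = 54 and 6·y_airtime + 4·y_design = 72.
→ y_airtime = 8 and y_design = 6.
Shadow price of airtime = 8.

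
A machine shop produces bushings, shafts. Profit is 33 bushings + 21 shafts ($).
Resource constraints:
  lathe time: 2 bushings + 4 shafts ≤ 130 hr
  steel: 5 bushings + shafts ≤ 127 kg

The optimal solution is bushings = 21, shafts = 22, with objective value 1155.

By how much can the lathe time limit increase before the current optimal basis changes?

Binding constraints: lathe time, steel. The basis is B = [[2,4],[5,1]] with det -18.
Per unit increase in lathe time, x* moves by d = (-0.0556, 0.2778).
The basis stays optimal until bushings reaches 0; allowable increase = 378 hr.

378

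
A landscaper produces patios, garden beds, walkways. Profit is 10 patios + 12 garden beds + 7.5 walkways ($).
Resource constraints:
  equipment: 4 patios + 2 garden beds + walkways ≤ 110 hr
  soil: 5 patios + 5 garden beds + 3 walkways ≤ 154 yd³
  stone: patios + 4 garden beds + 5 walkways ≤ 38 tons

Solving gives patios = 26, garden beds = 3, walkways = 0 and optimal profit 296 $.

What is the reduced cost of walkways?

At the optimum: equipment uses 110 of 110 (binding); soil uses 145 of 154 (slack = 9); stone uses 38 of 38 (binding).
Slack constraints have shadow price 0 (complementary slackness).
Dual feasibility on the basic columns requires 4·y_equipment + 1·y_stone = 10, 2·y_equipment + 4·y_stone = 12.
This yields shadow prices y_equipment = 2, y_stone = 2.
Reduced cost of walkways: c₃ − yᵀa₃ = 7.5 − (2·1 + 2·5) = 7.5 − 12 = -4.5.

-4.5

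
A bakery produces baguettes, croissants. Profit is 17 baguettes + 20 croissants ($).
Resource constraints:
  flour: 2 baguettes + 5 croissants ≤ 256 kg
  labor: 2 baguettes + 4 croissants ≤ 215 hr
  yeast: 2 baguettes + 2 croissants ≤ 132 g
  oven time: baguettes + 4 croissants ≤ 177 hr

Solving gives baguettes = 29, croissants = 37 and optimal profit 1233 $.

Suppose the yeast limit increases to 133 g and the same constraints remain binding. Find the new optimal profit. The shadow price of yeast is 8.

1241

Δb = 1, so new z* = 1233 + (8)·(1) = 1233 + 8 = 1241.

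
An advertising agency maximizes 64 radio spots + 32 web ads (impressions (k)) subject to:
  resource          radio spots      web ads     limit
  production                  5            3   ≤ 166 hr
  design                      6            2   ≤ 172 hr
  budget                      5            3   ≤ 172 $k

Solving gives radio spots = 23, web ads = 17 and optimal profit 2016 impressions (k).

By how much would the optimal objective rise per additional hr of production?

Check each constraint at x*: production 166/166 (tight); design 172/172 (tight); budget 166/172 (slack 6).
Since budget is not tight, its dual is 0.
The binding rows give the dual system: 5·y_production + 6·y_design = 64 and 3·y_production + 2·y_design = 32.
Solving: y_production = 8, y_design = 4.
Shadow price of production = 8.

8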